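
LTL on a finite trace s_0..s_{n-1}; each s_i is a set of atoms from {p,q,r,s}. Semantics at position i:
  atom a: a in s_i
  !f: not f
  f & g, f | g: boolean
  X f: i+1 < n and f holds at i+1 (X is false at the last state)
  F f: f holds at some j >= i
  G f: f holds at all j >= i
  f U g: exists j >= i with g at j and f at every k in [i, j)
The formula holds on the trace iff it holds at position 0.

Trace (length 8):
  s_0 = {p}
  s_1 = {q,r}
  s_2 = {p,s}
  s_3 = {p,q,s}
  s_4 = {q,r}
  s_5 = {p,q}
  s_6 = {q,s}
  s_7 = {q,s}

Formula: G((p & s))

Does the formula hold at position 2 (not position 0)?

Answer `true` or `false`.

Answer: false

Derivation:
s_0={p}: G((p & s))=False (p & s)=False p=True s=False
s_1={q,r}: G((p & s))=False (p & s)=False p=False s=False
s_2={p,s}: G((p & s))=False (p & s)=True p=True s=True
s_3={p,q,s}: G((p & s))=False (p & s)=True p=True s=True
s_4={q,r}: G((p & s))=False (p & s)=False p=False s=False
s_5={p,q}: G((p & s))=False (p & s)=False p=True s=False
s_6={q,s}: G((p & s))=False (p & s)=False p=False s=True
s_7={q,s}: G((p & s))=False (p & s)=False p=False s=True
Evaluating at position 2: result = False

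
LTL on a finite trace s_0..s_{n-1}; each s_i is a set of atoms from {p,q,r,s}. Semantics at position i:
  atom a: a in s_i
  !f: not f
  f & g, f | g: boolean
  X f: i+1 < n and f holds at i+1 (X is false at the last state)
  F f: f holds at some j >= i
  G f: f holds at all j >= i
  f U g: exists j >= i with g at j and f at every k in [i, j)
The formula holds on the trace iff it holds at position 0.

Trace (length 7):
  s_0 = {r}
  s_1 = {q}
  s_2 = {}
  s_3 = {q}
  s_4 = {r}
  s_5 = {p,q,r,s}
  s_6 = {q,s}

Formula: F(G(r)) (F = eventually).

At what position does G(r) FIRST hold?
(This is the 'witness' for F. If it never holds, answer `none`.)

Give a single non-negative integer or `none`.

Answer: none

Derivation:
s_0={r}: G(r)=False r=True
s_1={q}: G(r)=False r=False
s_2={}: G(r)=False r=False
s_3={q}: G(r)=False r=False
s_4={r}: G(r)=False r=True
s_5={p,q,r,s}: G(r)=False r=True
s_6={q,s}: G(r)=False r=False
F(G(r)) does not hold (no witness exists).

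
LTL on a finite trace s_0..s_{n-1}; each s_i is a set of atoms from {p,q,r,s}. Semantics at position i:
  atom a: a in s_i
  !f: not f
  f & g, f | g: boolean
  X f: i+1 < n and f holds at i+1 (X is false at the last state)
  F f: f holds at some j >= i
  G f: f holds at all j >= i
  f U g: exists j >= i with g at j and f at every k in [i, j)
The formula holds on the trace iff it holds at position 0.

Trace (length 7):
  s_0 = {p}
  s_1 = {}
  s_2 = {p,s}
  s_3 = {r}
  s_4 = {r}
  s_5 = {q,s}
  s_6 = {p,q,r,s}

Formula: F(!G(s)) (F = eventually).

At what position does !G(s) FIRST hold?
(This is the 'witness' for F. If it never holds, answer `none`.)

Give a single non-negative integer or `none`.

s_0={p}: !G(s)=True G(s)=False s=False
s_1={}: !G(s)=True G(s)=False s=False
s_2={p,s}: !G(s)=True G(s)=False s=True
s_3={r}: !G(s)=True G(s)=False s=False
s_4={r}: !G(s)=True G(s)=False s=False
s_5={q,s}: !G(s)=False G(s)=True s=True
s_6={p,q,r,s}: !G(s)=False G(s)=True s=True
F(!G(s)) holds; first witness at position 0.

Answer: 0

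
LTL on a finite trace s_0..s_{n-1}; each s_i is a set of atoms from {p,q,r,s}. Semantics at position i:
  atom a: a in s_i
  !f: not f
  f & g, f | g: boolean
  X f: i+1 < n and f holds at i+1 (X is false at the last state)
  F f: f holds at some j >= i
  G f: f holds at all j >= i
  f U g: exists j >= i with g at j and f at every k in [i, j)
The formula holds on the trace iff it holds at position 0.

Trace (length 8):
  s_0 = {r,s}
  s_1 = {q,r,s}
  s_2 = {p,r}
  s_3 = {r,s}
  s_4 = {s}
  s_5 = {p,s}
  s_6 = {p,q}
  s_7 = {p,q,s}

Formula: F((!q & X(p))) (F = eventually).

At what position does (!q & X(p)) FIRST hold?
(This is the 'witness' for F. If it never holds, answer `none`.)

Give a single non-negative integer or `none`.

s_0={r,s}: (!q & X(p))=False !q=True q=False X(p)=False p=False
s_1={q,r,s}: (!q & X(p))=False !q=False q=True X(p)=True p=False
s_2={p,r}: (!q & X(p))=False !q=True q=False X(p)=False p=True
s_3={r,s}: (!q & X(p))=False !q=True q=False X(p)=False p=False
s_4={s}: (!q & X(p))=True !q=True q=False X(p)=True p=False
s_5={p,s}: (!q & X(p))=True !q=True q=False X(p)=True p=True
s_6={p,q}: (!q & X(p))=False !q=False q=True X(p)=True p=True
s_7={p,q,s}: (!q & X(p))=False !q=False q=True X(p)=False p=True
F((!q & X(p))) holds; first witness at position 4.

Answer: 4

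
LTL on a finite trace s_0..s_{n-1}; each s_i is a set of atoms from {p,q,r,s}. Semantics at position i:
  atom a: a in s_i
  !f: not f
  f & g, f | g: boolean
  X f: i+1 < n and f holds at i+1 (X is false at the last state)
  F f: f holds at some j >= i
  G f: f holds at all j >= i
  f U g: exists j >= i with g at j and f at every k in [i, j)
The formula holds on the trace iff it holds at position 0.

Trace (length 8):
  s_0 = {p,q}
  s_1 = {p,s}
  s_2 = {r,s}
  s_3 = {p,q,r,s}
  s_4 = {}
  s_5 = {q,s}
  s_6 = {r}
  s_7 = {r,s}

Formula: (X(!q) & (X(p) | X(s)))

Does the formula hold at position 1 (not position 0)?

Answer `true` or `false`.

Answer: true

Derivation:
s_0={p,q}: (X(!q) & (X(p) | X(s)))=True X(!q)=True !q=False q=True (X(p) | X(s))=True X(p)=True p=True X(s)=True s=False
s_1={p,s}: (X(!q) & (X(p) | X(s)))=True X(!q)=True !q=True q=False (X(p) | X(s))=True X(p)=False p=True X(s)=True s=True
s_2={r,s}: (X(!q) & (X(p) | X(s)))=False X(!q)=False !q=True q=False (X(p) | X(s))=True X(p)=True p=False X(s)=True s=True
s_3={p,q,r,s}: (X(!q) & (X(p) | X(s)))=False X(!q)=True !q=False q=True (X(p) | X(s))=False X(p)=False p=True X(s)=False s=True
s_4={}: (X(!q) & (X(p) | X(s)))=False X(!q)=False !q=True q=False (X(p) | X(s))=True X(p)=False p=False X(s)=True s=False
s_5={q,s}: (X(!q) & (X(p) | X(s)))=False X(!q)=True !q=False q=True (X(p) | X(s))=False X(p)=False p=False X(s)=False s=True
s_6={r}: (X(!q) & (X(p) | X(s)))=True X(!q)=True !q=True q=False (X(p) | X(s))=True X(p)=False p=False X(s)=True s=False
s_7={r,s}: (X(!q) & (X(p) | X(s)))=False X(!q)=False !q=True q=False (X(p) | X(s))=False X(p)=False p=False X(s)=False s=True
Evaluating at position 1: result = True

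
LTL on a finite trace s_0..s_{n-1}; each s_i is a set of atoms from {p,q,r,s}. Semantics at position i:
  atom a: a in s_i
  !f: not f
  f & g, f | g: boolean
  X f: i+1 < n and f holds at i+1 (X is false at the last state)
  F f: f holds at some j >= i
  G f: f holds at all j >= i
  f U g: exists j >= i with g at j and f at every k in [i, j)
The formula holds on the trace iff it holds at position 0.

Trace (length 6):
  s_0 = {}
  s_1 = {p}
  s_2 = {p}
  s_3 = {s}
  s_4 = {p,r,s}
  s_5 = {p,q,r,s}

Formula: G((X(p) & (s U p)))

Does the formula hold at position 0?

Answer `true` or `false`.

Answer: false

Derivation:
s_0={}: G((X(p) & (s U p)))=False (X(p) & (s U p))=False X(p)=True p=False (s U p)=False s=False
s_1={p}: G((X(p) & (s U p)))=False (X(p) & (s U p))=True X(p)=True p=True (s U p)=True s=False
s_2={p}: G((X(p) & (s U p)))=False (X(p) & (s U p))=False X(p)=False p=True (s U p)=True s=False
s_3={s}: G((X(p) & (s U p)))=False (X(p) & (s U p))=True X(p)=True p=False (s U p)=True s=True
s_4={p,r,s}: G((X(p) & (s U p)))=False (X(p) & (s U p))=True X(p)=True p=True (s U p)=True s=True
s_5={p,q,r,s}: G((X(p) & (s U p)))=False (X(p) & (s U p))=False X(p)=False p=True (s U p)=True s=True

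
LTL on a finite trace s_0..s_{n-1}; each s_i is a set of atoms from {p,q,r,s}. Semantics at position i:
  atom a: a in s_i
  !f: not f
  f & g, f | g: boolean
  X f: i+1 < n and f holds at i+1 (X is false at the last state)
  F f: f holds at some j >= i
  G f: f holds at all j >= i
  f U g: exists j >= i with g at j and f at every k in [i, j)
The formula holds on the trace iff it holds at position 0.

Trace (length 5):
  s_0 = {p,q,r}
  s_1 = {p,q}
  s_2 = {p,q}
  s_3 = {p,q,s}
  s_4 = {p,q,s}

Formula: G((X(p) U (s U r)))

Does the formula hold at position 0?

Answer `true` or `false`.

s_0={p,q,r}: G((X(p) U (s U r)))=False (X(p) U (s U r))=True X(p)=True p=True (s U r)=True s=False r=True
s_1={p,q}: G((X(p) U (s U r)))=False (X(p) U (s U r))=False X(p)=True p=True (s U r)=False s=False r=False
s_2={p,q}: G((X(p) U (s U r)))=False (X(p) U (s U r))=False X(p)=True p=True (s U r)=False s=False r=False
s_3={p,q,s}: G((X(p) U (s U r)))=False (X(p) U (s U r))=False X(p)=True p=True (s U r)=False s=True r=False
s_4={p,q,s}: G((X(p) U (s U r)))=False (X(p) U (s U r))=False X(p)=False p=True (s U r)=False s=True r=False

Answer: false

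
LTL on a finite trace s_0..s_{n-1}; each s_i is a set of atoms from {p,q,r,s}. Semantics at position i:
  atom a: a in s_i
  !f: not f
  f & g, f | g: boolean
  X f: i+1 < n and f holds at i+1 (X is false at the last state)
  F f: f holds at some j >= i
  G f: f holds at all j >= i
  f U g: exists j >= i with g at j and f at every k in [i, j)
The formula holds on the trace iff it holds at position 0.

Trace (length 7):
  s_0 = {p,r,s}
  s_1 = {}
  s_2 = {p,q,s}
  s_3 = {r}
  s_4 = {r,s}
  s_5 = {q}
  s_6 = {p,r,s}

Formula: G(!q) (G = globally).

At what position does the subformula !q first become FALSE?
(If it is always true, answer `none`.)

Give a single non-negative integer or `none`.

s_0={p,r,s}: !q=True q=False
s_1={}: !q=True q=False
s_2={p,q,s}: !q=False q=True
s_3={r}: !q=True q=False
s_4={r,s}: !q=True q=False
s_5={q}: !q=False q=True
s_6={p,r,s}: !q=True q=False
G(!q) holds globally = False
First violation at position 2.

Answer: 2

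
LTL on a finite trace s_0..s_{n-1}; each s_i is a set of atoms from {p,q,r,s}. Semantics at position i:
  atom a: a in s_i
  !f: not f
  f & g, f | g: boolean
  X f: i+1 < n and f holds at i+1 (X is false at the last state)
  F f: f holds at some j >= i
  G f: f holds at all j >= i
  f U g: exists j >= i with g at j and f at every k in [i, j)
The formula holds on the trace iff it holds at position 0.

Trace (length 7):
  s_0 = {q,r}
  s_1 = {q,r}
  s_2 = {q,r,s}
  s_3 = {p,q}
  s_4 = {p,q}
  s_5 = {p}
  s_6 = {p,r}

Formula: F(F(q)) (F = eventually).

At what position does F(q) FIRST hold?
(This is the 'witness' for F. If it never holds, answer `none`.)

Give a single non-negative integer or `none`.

s_0={q,r}: F(q)=True q=True
s_1={q,r}: F(q)=True q=True
s_2={q,r,s}: F(q)=True q=True
s_3={p,q}: F(q)=True q=True
s_4={p,q}: F(q)=True q=True
s_5={p}: F(q)=False q=False
s_6={p,r}: F(q)=False q=False
F(F(q)) holds; first witness at position 0.

Answer: 0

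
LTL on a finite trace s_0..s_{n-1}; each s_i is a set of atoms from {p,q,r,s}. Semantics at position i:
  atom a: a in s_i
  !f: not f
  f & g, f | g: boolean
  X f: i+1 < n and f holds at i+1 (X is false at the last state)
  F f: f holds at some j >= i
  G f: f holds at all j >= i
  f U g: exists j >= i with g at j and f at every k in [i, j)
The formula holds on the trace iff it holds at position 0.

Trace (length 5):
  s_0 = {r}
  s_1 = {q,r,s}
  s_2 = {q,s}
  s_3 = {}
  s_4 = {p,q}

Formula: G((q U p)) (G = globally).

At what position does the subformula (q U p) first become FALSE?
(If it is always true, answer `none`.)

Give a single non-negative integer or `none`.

s_0={r}: (q U p)=False q=False p=False
s_1={q,r,s}: (q U p)=False q=True p=False
s_2={q,s}: (q U p)=False q=True p=False
s_3={}: (q U p)=False q=False p=False
s_4={p,q}: (q U p)=True q=True p=True
G((q U p)) holds globally = False
First violation at position 0.

Answer: 0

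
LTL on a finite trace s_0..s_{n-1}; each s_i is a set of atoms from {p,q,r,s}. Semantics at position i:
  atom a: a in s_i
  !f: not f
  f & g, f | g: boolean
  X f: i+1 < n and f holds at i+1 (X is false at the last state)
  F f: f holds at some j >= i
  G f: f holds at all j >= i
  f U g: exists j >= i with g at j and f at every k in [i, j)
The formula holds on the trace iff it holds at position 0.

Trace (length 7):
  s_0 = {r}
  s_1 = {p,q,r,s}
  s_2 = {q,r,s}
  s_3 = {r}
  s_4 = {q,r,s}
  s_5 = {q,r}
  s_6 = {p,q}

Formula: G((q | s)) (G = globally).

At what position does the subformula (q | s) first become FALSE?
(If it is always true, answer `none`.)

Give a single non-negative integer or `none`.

s_0={r}: (q | s)=False q=False s=False
s_1={p,q,r,s}: (q | s)=True q=True s=True
s_2={q,r,s}: (q | s)=True q=True s=True
s_3={r}: (q | s)=False q=False s=False
s_4={q,r,s}: (q | s)=True q=True s=True
s_5={q,r}: (q | s)=True q=True s=False
s_6={p,q}: (q | s)=True q=True s=False
G((q | s)) holds globally = False
First violation at position 0.

Answer: 0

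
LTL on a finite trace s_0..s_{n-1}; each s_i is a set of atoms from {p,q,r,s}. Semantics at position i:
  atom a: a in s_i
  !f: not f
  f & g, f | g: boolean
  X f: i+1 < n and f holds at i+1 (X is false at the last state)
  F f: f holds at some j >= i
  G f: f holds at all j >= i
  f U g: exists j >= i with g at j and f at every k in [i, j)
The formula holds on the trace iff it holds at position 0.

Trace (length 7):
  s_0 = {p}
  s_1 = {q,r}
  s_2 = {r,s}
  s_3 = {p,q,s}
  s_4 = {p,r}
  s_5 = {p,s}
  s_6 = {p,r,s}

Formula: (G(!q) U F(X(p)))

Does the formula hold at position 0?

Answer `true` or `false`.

Answer: true

Derivation:
s_0={p}: (G(!q) U F(X(p)))=True G(!q)=False !q=True q=False F(X(p))=True X(p)=False p=True
s_1={q,r}: (G(!q) U F(X(p)))=True G(!q)=False !q=False q=True F(X(p))=True X(p)=False p=False
s_2={r,s}: (G(!q) U F(X(p)))=True G(!q)=False !q=True q=False F(X(p))=True X(p)=True p=False
s_3={p,q,s}: (G(!q) U F(X(p)))=True G(!q)=False !q=False q=True F(X(p))=True X(p)=True p=True
s_4={p,r}: (G(!q) U F(X(p)))=True G(!q)=True !q=True q=False F(X(p))=True X(p)=True p=True
s_5={p,s}: (G(!q) U F(X(p)))=True G(!q)=True !q=True q=False F(X(p))=True X(p)=True p=True
s_6={p,r,s}: (G(!q) U F(X(p)))=False G(!q)=True !q=True q=False F(X(p))=False X(p)=False p=True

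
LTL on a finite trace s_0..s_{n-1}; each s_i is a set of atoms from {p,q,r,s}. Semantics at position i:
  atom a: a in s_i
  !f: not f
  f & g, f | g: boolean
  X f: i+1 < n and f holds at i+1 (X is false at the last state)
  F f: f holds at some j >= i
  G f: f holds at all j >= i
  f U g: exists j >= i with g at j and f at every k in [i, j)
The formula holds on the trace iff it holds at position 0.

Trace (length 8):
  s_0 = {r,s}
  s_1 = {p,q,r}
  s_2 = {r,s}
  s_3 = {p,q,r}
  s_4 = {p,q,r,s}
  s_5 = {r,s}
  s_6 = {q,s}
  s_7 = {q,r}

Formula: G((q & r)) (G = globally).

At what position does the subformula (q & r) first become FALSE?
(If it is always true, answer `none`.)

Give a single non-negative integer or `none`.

s_0={r,s}: (q & r)=False q=False r=True
s_1={p,q,r}: (q & r)=True q=True r=True
s_2={r,s}: (q & r)=False q=False r=True
s_3={p,q,r}: (q & r)=True q=True r=True
s_4={p,q,r,s}: (q & r)=True q=True r=True
s_5={r,s}: (q & r)=False q=False r=True
s_6={q,s}: (q & r)=False q=True r=False
s_7={q,r}: (q & r)=True q=True r=True
G((q & r)) holds globally = False
First violation at position 0.

Answer: 0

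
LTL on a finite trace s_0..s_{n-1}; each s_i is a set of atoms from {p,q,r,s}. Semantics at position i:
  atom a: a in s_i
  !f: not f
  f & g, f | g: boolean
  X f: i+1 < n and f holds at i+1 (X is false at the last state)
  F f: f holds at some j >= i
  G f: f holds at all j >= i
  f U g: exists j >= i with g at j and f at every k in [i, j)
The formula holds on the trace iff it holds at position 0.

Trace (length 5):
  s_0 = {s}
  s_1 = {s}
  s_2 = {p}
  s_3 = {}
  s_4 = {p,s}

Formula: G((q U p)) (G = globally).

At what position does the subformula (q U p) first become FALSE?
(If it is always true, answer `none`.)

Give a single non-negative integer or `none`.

s_0={s}: (q U p)=False q=False p=False
s_1={s}: (q U p)=False q=False p=False
s_2={p}: (q U p)=True q=False p=True
s_3={}: (q U p)=False q=False p=False
s_4={p,s}: (q U p)=True q=False p=True
G((q U p)) holds globally = False
First violation at position 0.

Answer: 0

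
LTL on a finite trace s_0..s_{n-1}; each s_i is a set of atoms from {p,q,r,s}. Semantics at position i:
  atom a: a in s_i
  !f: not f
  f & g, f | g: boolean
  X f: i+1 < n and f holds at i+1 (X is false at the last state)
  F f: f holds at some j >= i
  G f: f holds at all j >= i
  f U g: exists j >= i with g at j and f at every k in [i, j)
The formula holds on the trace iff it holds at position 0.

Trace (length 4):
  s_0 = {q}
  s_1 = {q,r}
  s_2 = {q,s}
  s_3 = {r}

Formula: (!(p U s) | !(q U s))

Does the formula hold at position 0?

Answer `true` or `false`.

Answer: true

Derivation:
s_0={q}: (!(p U s) | !(q U s))=True !(p U s)=True (p U s)=False p=False s=False !(q U s)=False (q U s)=True q=True
s_1={q,r}: (!(p U s) | !(q U s))=True !(p U s)=True (p U s)=False p=False s=False !(q U s)=False (q U s)=True q=True
s_2={q,s}: (!(p U s) | !(q U s))=False !(p U s)=False (p U s)=True p=False s=True !(q U s)=False (q U s)=True q=True
s_3={r}: (!(p U s) | !(q U s))=True !(p U s)=True (p U s)=False p=False s=False !(q U s)=True (q U s)=False q=False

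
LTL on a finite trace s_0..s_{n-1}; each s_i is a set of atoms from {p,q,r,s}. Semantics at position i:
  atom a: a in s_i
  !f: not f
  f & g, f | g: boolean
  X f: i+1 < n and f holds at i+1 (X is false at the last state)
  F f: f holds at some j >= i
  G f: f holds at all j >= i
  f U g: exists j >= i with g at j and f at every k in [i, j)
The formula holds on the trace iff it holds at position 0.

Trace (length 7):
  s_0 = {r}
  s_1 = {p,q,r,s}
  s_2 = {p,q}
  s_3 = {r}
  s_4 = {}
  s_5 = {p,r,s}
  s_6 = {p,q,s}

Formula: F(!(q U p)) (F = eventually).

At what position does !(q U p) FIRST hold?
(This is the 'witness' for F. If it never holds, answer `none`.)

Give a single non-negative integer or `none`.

s_0={r}: !(q U p)=True (q U p)=False q=False p=False
s_1={p,q,r,s}: !(q U p)=False (q U p)=True q=True p=True
s_2={p,q}: !(q U p)=False (q U p)=True q=True p=True
s_3={r}: !(q U p)=True (q U p)=False q=False p=False
s_4={}: !(q U p)=True (q U p)=False q=False p=False
s_5={p,r,s}: !(q U p)=False (q U p)=True q=False p=True
s_6={p,q,s}: !(q U p)=False (q U p)=True q=True p=True
F(!(q U p)) holds; first witness at position 0.

Answer: 0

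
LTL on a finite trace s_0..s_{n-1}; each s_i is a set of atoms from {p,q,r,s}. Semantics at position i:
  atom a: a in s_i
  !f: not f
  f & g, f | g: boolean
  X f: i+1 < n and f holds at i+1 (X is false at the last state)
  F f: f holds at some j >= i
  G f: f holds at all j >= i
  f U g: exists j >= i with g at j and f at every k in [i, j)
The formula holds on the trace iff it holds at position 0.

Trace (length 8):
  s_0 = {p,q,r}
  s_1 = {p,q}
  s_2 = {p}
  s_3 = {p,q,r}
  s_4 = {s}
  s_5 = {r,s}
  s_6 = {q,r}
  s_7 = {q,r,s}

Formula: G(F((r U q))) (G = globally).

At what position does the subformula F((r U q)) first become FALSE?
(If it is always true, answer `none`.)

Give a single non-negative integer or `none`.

Answer: none

Derivation:
s_0={p,q,r}: F((r U q))=True (r U q)=True r=True q=True
s_1={p,q}: F((r U q))=True (r U q)=True r=False q=True
s_2={p}: F((r U q))=True (r U q)=False r=False q=False
s_3={p,q,r}: F((r U q))=True (r U q)=True r=True q=True
s_4={s}: F((r U q))=True (r U q)=False r=False q=False
s_5={r,s}: F((r U q))=True (r U q)=True r=True q=False
s_6={q,r}: F((r U q))=True (r U q)=True r=True q=True
s_7={q,r,s}: F((r U q))=True (r U q)=True r=True q=True
G(F((r U q))) holds globally = True
No violation — formula holds at every position.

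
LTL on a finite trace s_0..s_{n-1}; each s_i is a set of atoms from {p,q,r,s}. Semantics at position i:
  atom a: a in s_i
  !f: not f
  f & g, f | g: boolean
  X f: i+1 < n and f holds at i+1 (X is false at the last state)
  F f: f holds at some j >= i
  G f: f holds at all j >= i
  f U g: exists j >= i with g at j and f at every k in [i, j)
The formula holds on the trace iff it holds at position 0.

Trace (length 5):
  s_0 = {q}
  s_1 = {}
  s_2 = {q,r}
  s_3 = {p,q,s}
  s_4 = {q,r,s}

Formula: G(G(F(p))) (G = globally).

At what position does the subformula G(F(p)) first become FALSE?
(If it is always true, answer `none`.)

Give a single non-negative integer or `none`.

Answer: 0

Derivation:
s_0={q}: G(F(p))=False F(p)=True p=False
s_1={}: G(F(p))=False F(p)=True p=False
s_2={q,r}: G(F(p))=False F(p)=True p=False
s_3={p,q,s}: G(F(p))=False F(p)=True p=True
s_4={q,r,s}: G(F(p))=False F(p)=False p=False
G(G(F(p))) holds globally = False
First violation at position 0.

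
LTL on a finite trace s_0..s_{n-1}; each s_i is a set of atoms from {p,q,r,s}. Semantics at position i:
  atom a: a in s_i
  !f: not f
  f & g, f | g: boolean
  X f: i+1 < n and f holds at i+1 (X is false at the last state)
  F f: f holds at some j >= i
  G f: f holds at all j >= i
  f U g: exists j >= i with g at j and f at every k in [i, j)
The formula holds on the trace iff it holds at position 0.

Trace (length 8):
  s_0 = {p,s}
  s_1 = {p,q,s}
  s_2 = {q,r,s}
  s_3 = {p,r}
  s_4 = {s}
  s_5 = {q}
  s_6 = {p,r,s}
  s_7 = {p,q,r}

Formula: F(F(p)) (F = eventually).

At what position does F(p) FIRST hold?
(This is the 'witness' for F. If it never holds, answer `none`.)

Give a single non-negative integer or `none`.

Answer: 0

Derivation:
s_0={p,s}: F(p)=True p=True
s_1={p,q,s}: F(p)=True p=True
s_2={q,r,s}: F(p)=True p=False
s_3={p,r}: F(p)=True p=True
s_4={s}: F(p)=True p=False
s_5={q}: F(p)=True p=False
s_6={p,r,s}: F(p)=True p=True
s_7={p,q,r}: F(p)=True p=True
F(F(p)) holds; first witness at position 0.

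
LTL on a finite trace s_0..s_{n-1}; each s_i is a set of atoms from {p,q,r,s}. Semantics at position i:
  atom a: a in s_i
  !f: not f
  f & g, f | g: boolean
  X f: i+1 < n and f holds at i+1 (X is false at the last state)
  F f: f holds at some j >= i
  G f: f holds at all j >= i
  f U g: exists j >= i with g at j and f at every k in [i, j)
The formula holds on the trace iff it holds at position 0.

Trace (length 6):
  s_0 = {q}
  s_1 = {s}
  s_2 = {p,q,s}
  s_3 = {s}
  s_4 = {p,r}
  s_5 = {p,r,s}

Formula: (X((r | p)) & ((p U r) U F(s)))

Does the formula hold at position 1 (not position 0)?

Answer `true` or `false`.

s_0={q}: (X((r | p)) & ((p U r) U F(s)))=False X((r | p))=False (r | p)=False r=False p=False ((p U r) U F(s))=True (p U r)=False F(s)=True s=False
s_1={s}: (X((r | p)) & ((p U r) U F(s)))=True X((r | p))=True (r | p)=False r=False p=False ((p U r) U F(s))=True (p U r)=False F(s)=True s=True
s_2={p,q,s}: (X((r | p)) & ((p U r) U F(s)))=False X((r | p))=False (r | p)=True r=False p=True ((p U r) U F(s))=True (p U r)=False F(s)=True s=True
s_3={s}: (X((r | p)) & ((p U r) U F(s)))=True X((r | p))=True (r | p)=False r=False p=False ((p U r) U F(s))=True (p U r)=False F(s)=True s=True
s_4={p,r}: (X((r | p)) & ((p U r) U F(s)))=True X((r | p))=True (r | p)=True r=True p=True ((p U r) U F(s))=True (p U r)=True F(s)=True s=False
s_5={p,r,s}: (X((r | p)) & ((p U r) U F(s)))=False X((r | p))=False (r | p)=True r=True p=True ((p U r) U F(s))=True (p U r)=True F(s)=True s=True
Evaluating at position 1: result = True

Answer: true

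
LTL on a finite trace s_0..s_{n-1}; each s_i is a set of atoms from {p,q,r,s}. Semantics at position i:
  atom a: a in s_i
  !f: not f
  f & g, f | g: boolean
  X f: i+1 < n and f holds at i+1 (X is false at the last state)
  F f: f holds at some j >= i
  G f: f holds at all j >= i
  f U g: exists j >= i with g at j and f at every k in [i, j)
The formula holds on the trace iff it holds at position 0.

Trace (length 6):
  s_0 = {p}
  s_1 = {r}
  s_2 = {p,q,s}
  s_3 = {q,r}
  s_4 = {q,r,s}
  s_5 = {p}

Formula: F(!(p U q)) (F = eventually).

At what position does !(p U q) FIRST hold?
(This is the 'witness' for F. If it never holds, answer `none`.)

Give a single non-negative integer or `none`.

s_0={p}: !(p U q)=True (p U q)=False p=True q=False
s_1={r}: !(p U q)=True (p U q)=False p=False q=False
s_2={p,q,s}: !(p U q)=False (p U q)=True p=True q=True
s_3={q,r}: !(p U q)=False (p U q)=True p=False q=True
s_4={q,r,s}: !(p U q)=False (p U q)=True p=False q=True
s_5={p}: !(p U q)=True (p U q)=False p=True q=False
F(!(p U q)) holds; first witness at position 0.

Answer: 0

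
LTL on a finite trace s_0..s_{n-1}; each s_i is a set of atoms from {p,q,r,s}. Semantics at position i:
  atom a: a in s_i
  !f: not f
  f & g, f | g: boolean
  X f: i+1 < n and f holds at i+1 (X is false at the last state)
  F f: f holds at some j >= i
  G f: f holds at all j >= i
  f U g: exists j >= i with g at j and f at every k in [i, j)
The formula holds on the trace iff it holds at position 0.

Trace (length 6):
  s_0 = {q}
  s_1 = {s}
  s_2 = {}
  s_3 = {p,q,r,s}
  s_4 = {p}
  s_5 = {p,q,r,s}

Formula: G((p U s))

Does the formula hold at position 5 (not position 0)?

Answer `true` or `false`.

s_0={q}: G((p U s))=False (p U s)=False p=False s=False
s_1={s}: G((p U s))=False (p U s)=True p=False s=True
s_2={}: G((p U s))=False (p U s)=False p=False s=False
s_3={p,q,r,s}: G((p U s))=True (p U s)=True p=True s=True
s_4={p}: G((p U s))=True (p U s)=True p=True s=False
s_5={p,q,r,s}: G((p U s))=True (p U s)=True p=True s=True
Evaluating at position 5: result = True

Answer: true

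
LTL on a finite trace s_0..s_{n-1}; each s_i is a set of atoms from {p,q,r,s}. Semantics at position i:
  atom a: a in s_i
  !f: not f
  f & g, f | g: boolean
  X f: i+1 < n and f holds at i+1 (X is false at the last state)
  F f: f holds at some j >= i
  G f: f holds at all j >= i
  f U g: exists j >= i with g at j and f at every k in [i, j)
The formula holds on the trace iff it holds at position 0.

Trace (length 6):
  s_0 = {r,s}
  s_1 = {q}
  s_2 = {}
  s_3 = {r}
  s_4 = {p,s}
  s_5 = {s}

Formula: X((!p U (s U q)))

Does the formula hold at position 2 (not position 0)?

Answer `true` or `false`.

s_0={r,s}: X((!p U (s U q)))=True (!p U (s U q))=True !p=True p=False (s U q)=True s=True q=False
s_1={q}: X((!p U (s U q)))=False (!p U (s U q))=True !p=True p=False (s U q)=True s=False q=True
s_2={}: X((!p U (s U q)))=False (!p U (s U q))=False !p=True p=False (s U q)=False s=False q=False
s_3={r}: X((!p U (s U q)))=False (!p U (s U q))=False !p=True p=False (s U q)=False s=False q=False
s_4={p,s}: X((!p U (s U q)))=False (!p U (s U q))=False !p=False p=True (s U q)=False s=True q=False
s_5={s}: X((!p U (s U q)))=False (!p U (s U q))=False !p=True p=False (s U q)=False s=True q=False
Evaluating at position 2: result = False

Answer: false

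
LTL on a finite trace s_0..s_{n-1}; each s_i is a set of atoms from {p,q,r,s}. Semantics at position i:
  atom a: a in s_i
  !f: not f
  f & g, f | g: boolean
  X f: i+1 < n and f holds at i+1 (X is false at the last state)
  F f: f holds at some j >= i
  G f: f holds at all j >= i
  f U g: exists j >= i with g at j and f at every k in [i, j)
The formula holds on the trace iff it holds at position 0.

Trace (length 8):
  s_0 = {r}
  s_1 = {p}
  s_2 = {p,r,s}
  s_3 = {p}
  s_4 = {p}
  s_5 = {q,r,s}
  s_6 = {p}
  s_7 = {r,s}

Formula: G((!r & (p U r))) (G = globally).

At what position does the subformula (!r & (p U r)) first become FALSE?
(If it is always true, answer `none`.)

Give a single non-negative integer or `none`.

s_0={r}: (!r & (p U r))=False !r=False r=True (p U r)=True p=False
s_1={p}: (!r & (p U r))=True !r=True r=False (p U r)=True p=True
s_2={p,r,s}: (!r & (p U r))=False !r=False r=True (p U r)=True p=True
s_3={p}: (!r & (p U r))=True !r=True r=False (p U r)=True p=True
s_4={p}: (!r & (p U r))=True !r=True r=False (p U r)=True p=True
s_5={q,r,s}: (!r & (p U r))=False !r=False r=True (p U r)=True p=False
s_6={p}: (!r & (p U r))=True !r=True r=False (p U r)=True p=True
s_7={r,s}: (!r & (p U r))=False !r=False r=True (p U r)=True p=False
G((!r & (p U r))) holds globally = False
First violation at position 0.

Answer: 0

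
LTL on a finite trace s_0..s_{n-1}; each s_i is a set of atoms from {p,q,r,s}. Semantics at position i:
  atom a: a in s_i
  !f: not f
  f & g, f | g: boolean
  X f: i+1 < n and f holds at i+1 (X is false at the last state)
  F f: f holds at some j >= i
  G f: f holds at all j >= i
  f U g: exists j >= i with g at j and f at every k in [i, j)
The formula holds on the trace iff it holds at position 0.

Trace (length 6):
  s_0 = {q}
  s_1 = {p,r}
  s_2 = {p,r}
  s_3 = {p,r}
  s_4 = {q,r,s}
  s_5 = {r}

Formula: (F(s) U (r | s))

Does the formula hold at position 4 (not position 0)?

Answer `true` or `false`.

Answer: true

Derivation:
s_0={q}: (F(s) U (r | s))=True F(s)=True s=False (r | s)=False r=False
s_1={p,r}: (F(s) U (r | s))=True F(s)=True s=False (r | s)=True r=True
s_2={p,r}: (F(s) U (r | s))=True F(s)=True s=False (r | s)=True r=True
s_3={p,r}: (F(s) U (r | s))=True F(s)=True s=False (r | s)=True r=True
s_4={q,r,s}: (F(s) U (r | s))=True F(s)=True s=True (r | s)=True r=True
s_5={r}: (F(s) U (r | s))=True F(s)=False s=False (r | s)=True r=True
Evaluating at position 4: result = True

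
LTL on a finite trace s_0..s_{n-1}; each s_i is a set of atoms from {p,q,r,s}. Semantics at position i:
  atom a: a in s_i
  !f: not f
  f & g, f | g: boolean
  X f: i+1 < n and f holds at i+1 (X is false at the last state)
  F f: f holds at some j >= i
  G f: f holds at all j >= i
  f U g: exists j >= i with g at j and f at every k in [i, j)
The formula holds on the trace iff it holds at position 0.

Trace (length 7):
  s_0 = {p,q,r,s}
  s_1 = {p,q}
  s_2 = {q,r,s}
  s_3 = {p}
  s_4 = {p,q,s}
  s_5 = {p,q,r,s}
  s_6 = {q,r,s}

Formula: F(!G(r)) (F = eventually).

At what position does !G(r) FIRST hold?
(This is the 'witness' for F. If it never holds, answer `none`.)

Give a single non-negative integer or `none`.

s_0={p,q,r,s}: !G(r)=True G(r)=False r=True
s_1={p,q}: !G(r)=True G(r)=False r=False
s_2={q,r,s}: !G(r)=True G(r)=False r=True
s_3={p}: !G(r)=True G(r)=False r=False
s_4={p,q,s}: !G(r)=True G(r)=False r=False
s_5={p,q,r,s}: !G(r)=False G(r)=True r=True
s_6={q,r,s}: !G(r)=False G(r)=True r=True
F(!G(r)) holds; first witness at position 0.

Answer: 0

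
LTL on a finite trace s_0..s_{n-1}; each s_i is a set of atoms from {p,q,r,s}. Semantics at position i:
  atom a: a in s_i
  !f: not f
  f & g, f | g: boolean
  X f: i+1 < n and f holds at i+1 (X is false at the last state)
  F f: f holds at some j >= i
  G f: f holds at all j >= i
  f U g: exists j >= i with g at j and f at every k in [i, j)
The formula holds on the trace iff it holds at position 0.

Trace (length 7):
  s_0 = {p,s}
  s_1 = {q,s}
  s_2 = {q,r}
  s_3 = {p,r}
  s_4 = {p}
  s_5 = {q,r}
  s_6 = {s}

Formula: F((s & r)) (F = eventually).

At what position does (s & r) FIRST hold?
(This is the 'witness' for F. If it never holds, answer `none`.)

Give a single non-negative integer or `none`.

s_0={p,s}: (s & r)=False s=True r=False
s_1={q,s}: (s & r)=False s=True r=False
s_2={q,r}: (s & r)=False s=False r=True
s_3={p,r}: (s & r)=False s=False r=True
s_4={p}: (s & r)=False s=False r=False
s_5={q,r}: (s & r)=False s=False r=True
s_6={s}: (s & r)=False s=True r=False
F((s & r)) does not hold (no witness exists).

Answer: none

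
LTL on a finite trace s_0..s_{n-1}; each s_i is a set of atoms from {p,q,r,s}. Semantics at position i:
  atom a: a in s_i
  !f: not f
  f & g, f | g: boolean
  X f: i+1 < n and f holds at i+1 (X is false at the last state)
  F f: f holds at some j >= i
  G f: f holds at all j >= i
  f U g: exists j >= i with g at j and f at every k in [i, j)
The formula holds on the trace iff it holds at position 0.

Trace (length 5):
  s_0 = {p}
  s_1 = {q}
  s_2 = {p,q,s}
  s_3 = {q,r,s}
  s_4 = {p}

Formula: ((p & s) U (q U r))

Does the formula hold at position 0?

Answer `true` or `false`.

Answer: false

Derivation:
s_0={p}: ((p & s) U (q U r))=False (p & s)=False p=True s=False (q U r)=False q=False r=False
s_1={q}: ((p & s) U (q U r))=True (p & s)=False p=False s=False (q U r)=True q=True r=False
s_2={p,q,s}: ((p & s) U (q U r))=True (p & s)=True p=True s=True (q U r)=True q=True r=False
s_3={q,r,s}: ((p & s) U (q U r))=True (p & s)=False p=False s=True (q U r)=True q=True r=True
s_4={p}: ((p & s) U (q U r))=False (p & s)=False p=True s=False (q U r)=False q=False r=False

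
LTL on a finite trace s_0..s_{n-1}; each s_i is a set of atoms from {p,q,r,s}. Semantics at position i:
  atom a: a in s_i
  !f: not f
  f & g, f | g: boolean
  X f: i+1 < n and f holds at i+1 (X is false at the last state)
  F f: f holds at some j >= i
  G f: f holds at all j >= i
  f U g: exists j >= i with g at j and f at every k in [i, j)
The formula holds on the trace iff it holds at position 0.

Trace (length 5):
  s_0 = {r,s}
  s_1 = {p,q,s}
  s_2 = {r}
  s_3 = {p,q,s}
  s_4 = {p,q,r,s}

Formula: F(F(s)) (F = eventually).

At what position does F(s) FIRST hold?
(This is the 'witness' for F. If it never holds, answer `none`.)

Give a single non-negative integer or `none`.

Answer: 0

Derivation:
s_0={r,s}: F(s)=True s=True
s_1={p,q,s}: F(s)=True s=True
s_2={r}: F(s)=True s=False
s_3={p,q,s}: F(s)=True s=True
s_4={p,q,r,s}: F(s)=True s=True
F(F(s)) holds; first witness at position 0.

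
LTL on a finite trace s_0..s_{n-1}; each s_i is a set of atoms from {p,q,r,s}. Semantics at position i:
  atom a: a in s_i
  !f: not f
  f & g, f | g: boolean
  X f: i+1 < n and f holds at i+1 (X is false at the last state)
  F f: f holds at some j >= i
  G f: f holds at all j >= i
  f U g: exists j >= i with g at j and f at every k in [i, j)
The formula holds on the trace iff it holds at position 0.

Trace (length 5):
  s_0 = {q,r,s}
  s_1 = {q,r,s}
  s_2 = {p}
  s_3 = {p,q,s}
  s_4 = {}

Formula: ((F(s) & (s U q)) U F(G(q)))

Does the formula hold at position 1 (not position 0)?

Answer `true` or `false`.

Answer: false

Derivation:
s_0={q,r,s}: ((F(s) & (s U q)) U F(G(q)))=False (F(s) & (s U q))=True F(s)=True s=True (s U q)=True q=True F(G(q))=False G(q)=False
s_1={q,r,s}: ((F(s) & (s U q)) U F(G(q)))=False (F(s) & (s U q))=True F(s)=True s=True (s U q)=True q=True F(G(q))=False G(q)=False
s_2={p}: ((F(s) & (s U q)) U F(G(q)))=False (F(s) & (s U q))=False F(s)=True s=False (s U q)=False q=False F(G(q))=False G(q)=False
s_3={p,q,s}: ((F(s) & (s U q)) U F(G(q)))=False (F(s) & (s U q))=True F(s)=True s=True (s U q)=True q=True F(G(q))=False G(q)=False
s_4={}: ((F(s) & (s U q)) U F(G(q)))=False (F(s) & (s U q))=False F(s)=False s=False (s U q)=False q=False F(G(q))=False G(q)=False
Evaluating at position 1: result = False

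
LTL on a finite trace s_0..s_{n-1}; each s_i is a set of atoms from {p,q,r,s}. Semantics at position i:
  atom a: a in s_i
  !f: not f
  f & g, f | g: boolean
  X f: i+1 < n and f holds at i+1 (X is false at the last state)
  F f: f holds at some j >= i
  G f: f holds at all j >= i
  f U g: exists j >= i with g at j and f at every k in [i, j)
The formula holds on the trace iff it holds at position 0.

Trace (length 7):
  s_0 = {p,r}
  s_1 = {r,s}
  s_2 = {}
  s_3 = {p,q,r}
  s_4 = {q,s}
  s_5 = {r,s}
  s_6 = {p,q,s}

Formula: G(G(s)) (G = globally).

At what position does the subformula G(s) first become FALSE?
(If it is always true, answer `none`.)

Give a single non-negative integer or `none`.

Answer: 0

Derivation:
s_0={p,r}: G(s)=False s=False
s_1={r,s}: G(s)=False s=True
s_2={}: G(s)=False s=False
s_3={p,q,r}: G(s)=False s=False
s_4={q,s}: G(s)=True s=True
s_5={r,s}: G(s)=True s=True
s_6={p,q,s}: G(s)=True s=True
G(G(s)) holds globally = False
First violation at position 0.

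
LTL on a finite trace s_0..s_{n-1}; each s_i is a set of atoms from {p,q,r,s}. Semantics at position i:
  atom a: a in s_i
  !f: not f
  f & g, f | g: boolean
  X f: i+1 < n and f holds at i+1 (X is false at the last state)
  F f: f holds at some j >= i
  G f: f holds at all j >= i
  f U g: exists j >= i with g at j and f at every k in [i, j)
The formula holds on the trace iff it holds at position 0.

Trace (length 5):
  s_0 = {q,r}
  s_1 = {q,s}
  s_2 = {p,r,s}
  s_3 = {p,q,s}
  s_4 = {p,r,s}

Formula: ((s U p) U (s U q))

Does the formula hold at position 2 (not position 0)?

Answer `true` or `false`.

Answer: true

Derivation:
s_0={q,r}: ((s U p) U (s U q))=True (s U p)=False s=False p=False (s U q)=True q=True
s_1={q,s}: ((s U p) U (s U q))=True (s U p)=True s=True p=False (s U q)=True q=True
s_2={p,r,s}: ((s U p) U (s U q))=True (s U p)=True s=True p=True (s U q)=True q=False
s_3={p,q,s}: ((s U p) U (s U q))=True (s U p)=True s=True p=True (s U q)=True q=True
s_4={p,r,s}: ((s U p) U (s U q))=False (s U p)=True s=True p=True (s U q)=False q=False
Evaluating at position 2: result = True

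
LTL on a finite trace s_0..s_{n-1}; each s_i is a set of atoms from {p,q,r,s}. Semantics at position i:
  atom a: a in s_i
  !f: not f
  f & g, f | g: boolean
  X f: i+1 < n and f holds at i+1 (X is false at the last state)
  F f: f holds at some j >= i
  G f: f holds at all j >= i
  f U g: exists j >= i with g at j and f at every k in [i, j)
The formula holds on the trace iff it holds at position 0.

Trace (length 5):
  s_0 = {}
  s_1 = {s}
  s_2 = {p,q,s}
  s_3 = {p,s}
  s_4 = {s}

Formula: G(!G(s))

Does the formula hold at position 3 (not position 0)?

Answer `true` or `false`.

s_0={}: G(!G(s))=False !G(s)=True G(s)=False s=False
s_1={s}: G(!G(s))=False !G(s)=False G(s)=True s=True
s_2={p,q,s}: G(!G(s))=False !G(s)=False G(s)=True s=True
s_3={p,s}: G(!G(s))=False !G(s)=False G(s)=True s=True
s_4={s}: G(!G(s))=False !G(s)=False G(s)=True s=True
Evaluating at position 3: result = False

Answer: false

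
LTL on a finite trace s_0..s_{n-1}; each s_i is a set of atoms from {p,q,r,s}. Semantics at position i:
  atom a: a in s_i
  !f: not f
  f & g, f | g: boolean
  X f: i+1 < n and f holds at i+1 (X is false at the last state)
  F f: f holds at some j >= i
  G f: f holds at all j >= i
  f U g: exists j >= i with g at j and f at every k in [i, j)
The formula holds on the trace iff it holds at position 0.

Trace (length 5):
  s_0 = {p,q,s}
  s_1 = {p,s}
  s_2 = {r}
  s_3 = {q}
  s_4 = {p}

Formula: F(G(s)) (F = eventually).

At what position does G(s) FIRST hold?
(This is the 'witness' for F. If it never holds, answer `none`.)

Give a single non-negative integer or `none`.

Answer: none

Derivation:
s_0={p,q,s}: G(s)=False s=True
s_1={p,s}: G(s)=False s=True
s_2={r}: G(s)=False s=False
s_3={q}: G(s)=False s=False
s_4={p}: G(s)=False s=False
F(G(s)) does not hold (no witness exists).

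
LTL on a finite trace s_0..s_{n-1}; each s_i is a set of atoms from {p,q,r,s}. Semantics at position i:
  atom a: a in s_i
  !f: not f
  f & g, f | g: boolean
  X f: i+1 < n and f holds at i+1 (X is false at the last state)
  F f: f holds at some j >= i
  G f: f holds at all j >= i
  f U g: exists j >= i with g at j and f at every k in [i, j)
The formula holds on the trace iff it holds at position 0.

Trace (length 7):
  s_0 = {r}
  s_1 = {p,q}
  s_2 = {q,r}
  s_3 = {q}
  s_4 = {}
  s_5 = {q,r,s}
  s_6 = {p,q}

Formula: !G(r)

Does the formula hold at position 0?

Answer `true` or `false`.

s_0={r}: !G(r)=True G(r)=False r=True
s_1={p,q}: !G(r)=True G(r)=False r=False
s_2={q,r}: !G(r)=True G(r)=False r=True
s_3={q}: !G(r)=True G(r)=False r=False
s_4={}: !G(r)=True G(r)=False r=False
s_5={q,r,s}: !G(r)=True G(r)=False r=True
s_6={p,q}: !G(r)=True G(r)=False r=False

Answer: true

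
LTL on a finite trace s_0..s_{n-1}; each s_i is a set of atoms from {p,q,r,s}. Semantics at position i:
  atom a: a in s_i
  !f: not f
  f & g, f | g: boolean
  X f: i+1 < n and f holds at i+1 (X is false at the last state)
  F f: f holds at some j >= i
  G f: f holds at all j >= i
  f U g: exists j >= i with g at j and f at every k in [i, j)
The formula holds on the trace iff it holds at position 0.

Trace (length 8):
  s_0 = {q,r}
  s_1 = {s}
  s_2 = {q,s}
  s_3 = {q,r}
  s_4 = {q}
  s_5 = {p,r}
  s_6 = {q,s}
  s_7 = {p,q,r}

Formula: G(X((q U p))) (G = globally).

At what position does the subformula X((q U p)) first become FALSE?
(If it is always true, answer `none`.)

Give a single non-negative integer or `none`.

s_0={q,r}: X((q U p))=False (q U p)=False q=True p=False
s_1={s}: X((q U p))=True (q U p)=False q=False p=False
s_2={q,s}: X((q U p))=True (q U p)=True q=True p=False
s_3={q,r}: X((q U p))=True (q U p)=True q=True p=False
s_4={q}: X((q U p))=True (q U p)=True q=True p=False
s_5={p,r}: X((q U p))=True (q U p)=True q=False p=True
s_6={q,s}: X((q U p))=True (q U p)=True q=True p=False
s_7={p,q,r}: X((q U p))=False (q U p)=True q=True p=True
G(X((q U p))) holds globally = False
First violation at position 0.

Answer: 0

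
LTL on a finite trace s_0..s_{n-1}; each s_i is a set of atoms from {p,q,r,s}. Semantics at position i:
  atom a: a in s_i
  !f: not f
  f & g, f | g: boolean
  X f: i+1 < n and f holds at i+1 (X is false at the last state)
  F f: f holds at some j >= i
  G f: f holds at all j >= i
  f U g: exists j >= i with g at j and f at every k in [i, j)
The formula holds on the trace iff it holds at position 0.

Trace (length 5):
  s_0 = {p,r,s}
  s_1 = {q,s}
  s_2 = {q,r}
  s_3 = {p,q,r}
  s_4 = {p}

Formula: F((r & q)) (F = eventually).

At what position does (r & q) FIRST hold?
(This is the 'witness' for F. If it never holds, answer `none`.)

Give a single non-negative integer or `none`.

s_0={p,r,s}: (r & q)=False r=True q=False
s_1={q,s}: (r & q)=False r=False q=True
s_2={q,r}: (r & q)=True r=True q=True
s_3={p,q,r}: (r & q)=True r=True q=True
s_4={p}: (r & q)=False r=False q=False
F((r & q)) holds; first witness at position 2.

Answer: 2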